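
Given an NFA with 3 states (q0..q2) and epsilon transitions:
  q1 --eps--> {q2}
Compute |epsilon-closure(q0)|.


Starting from q0
Initialize closure = {q0}
q0 has no outgoing epsilon transitions -> nothing to add
Final closure: {q0}
Size = 1

1


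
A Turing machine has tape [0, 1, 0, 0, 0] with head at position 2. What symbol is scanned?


Tape: [0, 1, 0, 0, 0]
Positions: 0 1 2 3 4
Values:    0 1 0 0 0
Head at position 2
tape[2] = 0

0


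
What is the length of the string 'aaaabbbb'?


String: 'aaaabbbb'
Counting characters:
  'a' appears 4 time(s)
  'b' appears 4 time(s)
Total length = 4 + 4 = 8

8


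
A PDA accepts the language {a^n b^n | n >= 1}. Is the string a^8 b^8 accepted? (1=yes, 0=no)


Language requires equal numbers of a's and b's
PDA pushes for each 'a', pops for each 'b'
Number of a's = 8
Number of b's = 8
8 == 8 -> Accept

1


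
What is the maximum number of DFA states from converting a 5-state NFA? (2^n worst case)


NFA has 5 states
Subset construction: each DFA state = subset of NFA states
Maximum subsets = 2^5
2^5 = 32

32


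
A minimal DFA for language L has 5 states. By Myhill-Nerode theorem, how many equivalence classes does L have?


Myhill-Nerode theorem:
Number of equivalence classes = number of states in minimal DFA
Minimal DFA states = 5
Therefore equivalence classes = 5

5


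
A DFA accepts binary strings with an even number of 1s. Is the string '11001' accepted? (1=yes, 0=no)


DFA has 2 states: q_even (start, accept=yes) and q_odd
Processing string '11001' character by character:
  Position 0: read '1', 1-count=1 -> q_odd
  Position 1: read '1', 1-count=2 -> q_even
  Position 2: read '0', 1-count=2 -> q_even (no change)
  Position 3: read '0', 1-count=2 -> q_even (no change)
  Position 4: read '1', 1-count=3 -> q_odd
Final state: q_odd, total 1s = 3 (odd); the DFA requires an even count -> reject

0


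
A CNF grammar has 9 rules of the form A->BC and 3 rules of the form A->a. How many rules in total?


CNF allows two rule forms:
  A -> BC (binary): 9 rules
  A -> a (terminal): 3 rules
Total = 9 + 3 = 12

12


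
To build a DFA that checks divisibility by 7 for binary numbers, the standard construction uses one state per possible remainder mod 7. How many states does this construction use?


Divisibility by 7 is tracked via the remainder mod 7: 0, 1, ..., 6
The construction assigns one state to each remainder
Number of remainders = 7

7


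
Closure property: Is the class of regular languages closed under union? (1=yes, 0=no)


Regular languages are closed under all standard operations:
- Union: Yes (product construction)
- Intersection: Yes (product construction)
- Complement: Yes (swap accept/reject)
- Concatenation: Yes (NFA construction)
Operation: union -> Closed

1


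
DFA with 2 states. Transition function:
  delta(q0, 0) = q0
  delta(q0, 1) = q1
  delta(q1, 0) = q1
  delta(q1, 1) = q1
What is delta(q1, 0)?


Looking up transition function:
delta(q1, 0) in the table
Row: q1, Column: 0
Result: q1

q1


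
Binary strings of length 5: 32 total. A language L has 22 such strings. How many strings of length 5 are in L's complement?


Alphabet: {0,1}
String length: 5
Total strings of length 5 = 2^5 = 32
Strings in L = 22
Complement = total - |L|
= 32 - 22
= 10

10


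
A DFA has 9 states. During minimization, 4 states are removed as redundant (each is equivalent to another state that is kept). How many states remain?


Original DFA: 9 states
Redundant states removed: 4
Minimized states = original - removed
= 9 - 4
= 5

5


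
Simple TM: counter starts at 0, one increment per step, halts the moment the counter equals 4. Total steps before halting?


Counter starts at 0. Counting sequence:
  Step 1: counter = 1
  Step 2: counter = 2
  Step 3: counter = 3
  Step 4: counter = 4
Counter reached 4 -> halt
Total steps = 4

4


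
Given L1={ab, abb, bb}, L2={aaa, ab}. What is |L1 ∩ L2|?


L1 = {ab, abb, bb}
L2 = {aaa, ab}
Checking each string in L1 against L2:
  'ab': in L2? Yes
  'abb': in L2? No
  'bb': in L2? No
Intersection = {ab}
|L1 ∩ L2| = 1

1


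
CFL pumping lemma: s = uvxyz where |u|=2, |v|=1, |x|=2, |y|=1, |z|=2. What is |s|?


|s| = |u| + |v| + |x| + |y| + |z|
= 2 + 1 + 2 + 1 + 2
= 3 + 2 + 3
= 5 + 3
= 8

8


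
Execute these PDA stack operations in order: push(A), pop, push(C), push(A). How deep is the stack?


Tracing stack operations:
  push(A) -> stack = [A], depth=1
  pop -> removed A, stack = [], depth=0
  push(C) -> stack = [C], depth=1
  push(A) -> stack = [C,A], depth=2
Final depth = 2

2


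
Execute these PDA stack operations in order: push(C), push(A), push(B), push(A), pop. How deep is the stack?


Tracing stack operations:
  push(C) -> stack = [C], depth=1
  push(A) -> stack = [C,A], depth=2
  push(B) -> stack = [C,A,B], depth=3
  push(A) -> stack = [C,A,B,A], depth=4
  pop -> removed A, stack = [C,A,B], depth=3
Final depth = 3

3


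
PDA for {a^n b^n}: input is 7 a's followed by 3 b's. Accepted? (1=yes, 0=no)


Language requires equal numbers of a's and b's
PDA pushes for each 'a', pops for each 'b'
Number of a's = 7
Number of b's = 3
7 != 3 -> Reject

0


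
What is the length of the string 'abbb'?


String: 'abbb'
Counting characters:
  'a' appears 1 time(s)
  'b' appears 3 time(s)
Total length = 1 + 3 = 4

4


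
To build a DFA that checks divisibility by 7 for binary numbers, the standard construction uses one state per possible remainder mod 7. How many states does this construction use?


Divisibility by 7 is tracked via the remainder mod 7: 0, 1, ..., 6
The construction assigns one state to each remainder
Number of remainders = 7

7


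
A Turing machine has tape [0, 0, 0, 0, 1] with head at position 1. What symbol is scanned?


Tape: [0, 0, 0, 0, 1]
Positions: 0 1 2 3 4
Values:    0 0 0 0 1
Head at position 1
tape[1] = 0

0


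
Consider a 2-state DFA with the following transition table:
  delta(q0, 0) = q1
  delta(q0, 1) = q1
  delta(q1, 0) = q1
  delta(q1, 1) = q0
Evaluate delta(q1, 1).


Looking up transition function:
delta(q1, 1) in the table
Row: q1, Column: 1
Result: q0

q0


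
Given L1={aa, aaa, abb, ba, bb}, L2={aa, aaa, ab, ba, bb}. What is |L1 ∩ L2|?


L1 = {aa, aaa, abb, ba, bb}
L2 = {aa, aaa, ab, ba, bb}
Checking each string in L1 against L2:
  'aa': in L2? Yes
  'aaa': in L2? Yes
  'abb': in L2? No
  'ba': in L2? Yes
  'bb': in L2? Yes
Intersection = {aa, aaa, ba, bb}
|L1 ∩ L2| = 4

4


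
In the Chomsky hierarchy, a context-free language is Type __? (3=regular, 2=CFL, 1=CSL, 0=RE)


Chomsky hierarchy levels:
  Type 3: Regular (DFA/NFA/regex)
  Type 2: Context-free (PDA)
  Type 1: Context-sensitive
  Type 0: Recursively enumerable (TM)
'context-free' corresponds to Type 2

2


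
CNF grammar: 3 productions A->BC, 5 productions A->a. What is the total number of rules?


CNF allows two rule forms:
  A -> BC (binary): 3 rules
  A -> a (terminal): 5 rules
Total = 3 + 5 = 8

8


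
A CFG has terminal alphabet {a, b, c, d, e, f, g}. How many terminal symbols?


Terminal symbols: a, b, c, d, e, f, g
Counting each: a (#1), b (#2), c (#3), d (#4), e (#5), f (#6), g (#7)
Total = 7

7


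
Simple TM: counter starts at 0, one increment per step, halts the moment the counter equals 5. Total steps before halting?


Counter starts at 0. Counting sequence:
  Step 1: counter = 1
  Step 2: counter = 2
  Step 3: counter = 3
  Step 4: counter = 4
  Step 5: counter = 5
Counter reached 5 -> halt
Total steps = 5

5


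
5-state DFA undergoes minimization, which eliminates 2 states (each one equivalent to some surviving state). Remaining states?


Original DFA: 5 states
Redundant states removed: 2
Minimized states = original - removed
= 5 - 2
= 3

3


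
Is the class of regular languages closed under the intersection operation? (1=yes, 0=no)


Regular languages are closed under:
- Union (DFA product construction)
- Intersection (DFA product construction)
- Complement (swap accept/reject states)
- Concatenation (NFA construction)
- Kleene star (NFA construction)
intersection is in this list
Therefore: closed

1


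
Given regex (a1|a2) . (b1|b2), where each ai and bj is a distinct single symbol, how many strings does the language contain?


First group: 2 alternatives
Second group: 2 alternatives
Concatenation: each choice from group 1 pairs with each from group 2
Total = 2 x 2 = 4

4


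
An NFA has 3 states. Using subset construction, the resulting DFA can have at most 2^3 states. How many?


NFA has 3 states
Subset construction: each DFA state = subset of NFA states
Maximum subsets = 2^3
2^3 = 8

8


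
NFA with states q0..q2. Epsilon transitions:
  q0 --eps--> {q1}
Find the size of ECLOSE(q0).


Starting from q0
Initialize closure = {q0}
Follow epsilon from q0 -> add q1
Final closure: {q0, q1}
Size = 2

2


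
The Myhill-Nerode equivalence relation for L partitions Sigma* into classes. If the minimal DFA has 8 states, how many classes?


Myhill-Nerode theorem:
Number of equivalence classes = number of states in minimal DFA
Minimal DFA states = 8
Therefore equivalence classes = 8

8


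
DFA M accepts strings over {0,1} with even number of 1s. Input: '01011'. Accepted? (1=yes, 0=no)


DFA has 2 states: q_even (start, accept=yes) and q_odd
Processing string '01011' character by character:
  Position 0: read '0', 1-count=0 -> q_even (no change)
  Position 1: read '1', 1-count=1 -> q_odd
  Position 2: read '0', 1-count=1 -> q_odd (no change)
  Position 3: read '1', 1-count=2 -> q_even
  Position 4: read '1', 1-count=3 -> q_odd
Final state: q_odd, total 1s = 3 (odd); the DFA requires an even count -> reject

0


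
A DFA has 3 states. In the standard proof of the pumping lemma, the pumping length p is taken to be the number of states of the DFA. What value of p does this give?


Pumping lemma for regular languages (standard proof):
Take p = |Q|, the number of DFA states.
Any string of length >= |Q| passes through |Q|+1 states while reading its first |Q| symbols,
so by pigeonhole some state repeats, giving the loop that can be pumped.
Here |Q| = 3
Therefore the proof uses p = 3

3


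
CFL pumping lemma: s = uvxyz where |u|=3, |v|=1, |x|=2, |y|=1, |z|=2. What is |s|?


|s| = |u| + |v| + |x| + |y| + |z|
= 3 + 1 + 2 + 1 + 2
= 4 + 2 + 3
= 6 + 3
= 9

9


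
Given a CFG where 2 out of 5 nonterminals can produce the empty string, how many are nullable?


Nonterminals: {S, A, B, C, D}
A nonterminal is nullable if it can derive epsilon
Counting nullable nonterminals: 2
Total nullable = 2

2


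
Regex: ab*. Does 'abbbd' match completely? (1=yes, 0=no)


Pattern: ab*
String: 'abbbd'
Pattern requires: exactly one 'a' followed by zero or more 'b's
First char is 'a' -> OK
Rest 'bbbd': all b's? No
Result: 0

0


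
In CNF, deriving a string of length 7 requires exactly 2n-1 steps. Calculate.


Chomsky Normal Form derivation:
String length n = 7
Each step either:
  - Splits a nonterminal into two (n-1 such steps)
  - Converts a nonterminal to terminal (n such steps)
Total = (n-1) + n = 2n - 1
= 2(7) - 1
= 14 - 1
= 13

13


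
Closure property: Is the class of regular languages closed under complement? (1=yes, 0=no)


Regular languages are closed under all standard operations:
- Union: Yes (product construction)
- Intersection: Yes (product construction)
- Complement: Yes (swap accept/reject)
- Concatenation: Yes (NFA construction)
Operation: complement -> Closed

1


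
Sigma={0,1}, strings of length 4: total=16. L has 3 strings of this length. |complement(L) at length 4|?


Alphabet: {0,1}
String length: 4
Total strings of length 4 = 2^4 = 16
Strings in L = 3
Complement = total - |L|
= 16 - 3
= 13

13


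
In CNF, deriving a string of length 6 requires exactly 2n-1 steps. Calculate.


Chomsky Normal Form derivation:
String length n = 6
Each step either:
  - Splits a nonterminal into two (n-1 such steps)
  - Converts a nonterminal to terminal (n such steps)
Total = (n-1) + n = 2n - 1
= 2(6) - 1
= 12 - 1
= 11

11


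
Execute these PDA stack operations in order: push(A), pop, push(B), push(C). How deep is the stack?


Tracing stack operations:
  push(A) -> stack = [A], depth=1
  pop -> removed A, stack = [], depth=0
  push(B) -> stack = [B], depth=1
  push(C) -> stack = [B,C], depth=2
Final depth = 2

2


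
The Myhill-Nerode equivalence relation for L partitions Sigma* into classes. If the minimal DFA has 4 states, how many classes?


Myhill-Nerode theorem:
Number of equivalence classes = number of states in minimal DFA
Minimal DFA states = 4
Therefore equivalence classes = 4

4


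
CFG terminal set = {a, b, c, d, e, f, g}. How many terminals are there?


Terminal symbols: a, b, c, d, e, f, g
Counting each: a (#1), b (#2), c (#3), d (#4), e (#5), f (#6), g (#7)
Total = 7

7


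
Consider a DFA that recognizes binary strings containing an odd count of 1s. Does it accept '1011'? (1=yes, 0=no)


DFA has 2 states: q_even (start, accept=no) and q_odd
Processing string '1011' character by character:
  Position 0: read '1', 1-count=1 -> q_odd
  Position 1: read '0', 1-count=1 -> q_odd (no change)
  Position 2: read '1', 1-count=2 -> q_even
  Position 3: read '1', 1-count=3 -> q_odd
Final state: q_odd, total 1s = 3 (odd); the DFA requires an odd count -> accept

1


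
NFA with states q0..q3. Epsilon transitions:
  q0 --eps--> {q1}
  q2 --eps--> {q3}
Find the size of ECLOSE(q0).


Starting from q0
Initialize closure = {q0}
Follow epsilon from q0 -> add q1
Final closure: {q0, q1}
Size = 2

2


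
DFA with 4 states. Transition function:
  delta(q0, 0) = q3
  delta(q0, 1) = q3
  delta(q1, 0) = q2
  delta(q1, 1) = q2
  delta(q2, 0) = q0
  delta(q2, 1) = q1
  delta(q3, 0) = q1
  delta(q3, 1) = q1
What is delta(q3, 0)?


Looking up transition function:
delta(q3, 0) in the table
Row: q3, Column: 0
Result: q1

q1


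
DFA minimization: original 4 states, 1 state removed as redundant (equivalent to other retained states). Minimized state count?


Original DFA: 4 states
Redundant states removed: 1
Minimized states = original - removed
= 4 - 1
= 3

3


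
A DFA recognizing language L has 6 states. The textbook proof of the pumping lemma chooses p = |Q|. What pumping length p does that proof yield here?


Pumping lemma for regular languages (standard proof):
Take p = |Q|, the number of DFA states.
Any string of length >= |Q| passes through |Q|+1 states while reading its first |Q| symbols,
so by pigeonhole some state repeats, giving the loop that can be pumped.
Here |Q| = 6
Therefore the proof uses p = 6

6


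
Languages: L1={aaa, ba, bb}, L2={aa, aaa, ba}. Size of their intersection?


L1 = {aaa, ba, bb}
L2 = {aa, aaa, ba}
Checking each string in L1 against L2:
  'aaa': in L2? Yes
  'ba': in L2? Yes
  'bb': in L2? No
Intersection = {aaa, ba}
|L1 ∩ L2| = 2

2


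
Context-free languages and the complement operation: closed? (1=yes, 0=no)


CFL closure properties:
  Closed under: union, concatenation, Kleene star
  NOT closed under: intersection, complement
Operation 'complement' is in not-closed list -> No (not closed)

0


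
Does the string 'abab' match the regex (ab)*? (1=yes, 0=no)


Pattern: (ab)*
String: 'abab'
Pattern requires: zero or more repetitions of 'ab'
Pairs: ['ab', 'ab']
All pairs are 'ab'? Yes
Result: 1

1


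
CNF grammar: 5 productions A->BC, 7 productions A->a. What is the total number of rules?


CNF allows two rule forms:
  A -> BC (binary): 5 rules
  A -> a (terminal): 7 rules
Total = 5 + 7 = 12

12


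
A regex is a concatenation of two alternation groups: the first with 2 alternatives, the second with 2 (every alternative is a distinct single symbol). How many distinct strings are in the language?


First group: 2 alternatives
Second group: 2 alternatives
Concatenation: each choice from group 1 pairs with each from group 2
Total = 2 x 2 = 4

4


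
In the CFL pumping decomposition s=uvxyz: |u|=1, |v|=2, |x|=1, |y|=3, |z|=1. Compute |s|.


|s| = |u| + |v| + |x| + |y| + |z|
= 1 + 2 + 1 + 3 + 1
= 3 + 1 + 4
= 4 + 4
= 8

8


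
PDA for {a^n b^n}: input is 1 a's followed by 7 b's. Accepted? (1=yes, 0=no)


Language requires equal numbers of a's and b's
PDA pushes for each 'a', pops for each 'b'
Number of a's = 1
Number of b's = 7
1 != 7 -> Reject

0


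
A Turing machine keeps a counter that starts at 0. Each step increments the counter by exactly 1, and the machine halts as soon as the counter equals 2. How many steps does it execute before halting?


Counter starts at 0. Counting sequence:
  Step 1: counter = 1
  Step 2: counter = 2
Counter reached 2 -> halt
Total steps = 2

2


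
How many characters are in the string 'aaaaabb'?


String: 'aaaaabb'
Counting characters:
  'a' appears 5 time(s)
  'b' appears 2 time(s)
Total length = 5 + 2 = 7

7


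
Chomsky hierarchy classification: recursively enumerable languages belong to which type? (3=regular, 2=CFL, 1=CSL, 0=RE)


Chomsky hierarchy levels:
  Type 3: Regular (DFA/NFA/regex)
  Type 2: Context-free (PDA)
  Type 1: Context-sensitive
  Type 0: Recursively enumerable (TM)
'recursively enumerable' corresponds to Type 0

0


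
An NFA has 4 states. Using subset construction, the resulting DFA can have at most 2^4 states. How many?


NFA has 4 states
Subset construction: each DFA state = subset of NFA states
Maximum subsets = 2^4
2^4 = 16

16


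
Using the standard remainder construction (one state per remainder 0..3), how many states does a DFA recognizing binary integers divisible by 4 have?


Divisibility by 4 is tracked via the remainder mod 4: 0, 1, ..., 3
The construction assigns one state to each remainder
Number of remainders = 4

4


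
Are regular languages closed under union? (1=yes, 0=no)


Regular languages are closed under:
- Union (DFA product construction)
- Intersection (DFA product construction)
- Complement (swap accept/reject states)
- Concatenation (NFA construction)
- Kleene star (NFA construction)
union is in this list
Therefore: closed

1


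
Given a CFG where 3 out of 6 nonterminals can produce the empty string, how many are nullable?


Nonterminals: {S, A, B, C, D, E}
A nonterminal is nullable if it can derive epsilon
Counting nullable nonterminals: 3
Total nullable = 3

3


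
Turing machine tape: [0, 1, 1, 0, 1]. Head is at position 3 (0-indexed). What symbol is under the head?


Tape: [0, 1, 1, 0, 1]
Positions: 0 1 2 3 4
Values:    0 1 1 0 1
Head at position 3
tape[3] = 0

0


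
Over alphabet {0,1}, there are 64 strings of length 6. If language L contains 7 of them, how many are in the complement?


Alphabet: {0,1}
String length: 6
Total strings of length 6 = 2^6 = 64
Strings in L = 7
Complement = total - |L|
= 64 - 7
= 57

57


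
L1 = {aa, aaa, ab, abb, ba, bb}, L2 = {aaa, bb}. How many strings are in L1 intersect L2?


L1 = {aa, aaa, ab, abb, ba, bb}
L2 = {aaa, bb}
Checking each string in L1 against L2:
  'aa': in L2? No
  'aaa': in L2? Yes
  'ab': in L2? No
  'abb': in L2? No
  'ba': in L2? No
  'bb': in L2? Yes
Intersection = {aaa, bb}
|L1 ∩ L2| = 2

2


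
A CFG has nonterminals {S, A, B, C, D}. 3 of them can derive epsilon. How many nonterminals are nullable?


Nonterminals: {S, A, B, C, D}
A nonterminal is nullable if it can derive epsilon
Counting nullable nonterminals: 3
Total nullable = 3

3


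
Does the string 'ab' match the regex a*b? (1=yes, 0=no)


Pattern: a*b
String: 'ab'
Pattern requires: zero or more 'a's followed by exactly one 'b'
Found 1 leading 'a's
Remaining: 'b'
Remaining is exactly 'b' -> match
Result: 1

1


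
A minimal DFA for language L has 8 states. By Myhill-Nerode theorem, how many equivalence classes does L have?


Myhill-Nerode theorem:
Number of equivalence classes = number of states in minimal DFA
Minimal DFA states = 8
Therefore equivalence classes = 8

8


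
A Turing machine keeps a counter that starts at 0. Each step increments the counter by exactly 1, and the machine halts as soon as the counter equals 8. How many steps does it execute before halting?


Counter starts at 0. Counting sequence:
  Step 1: counter = 1
  Step 2: counter = 2
  Step 3: counter = 3
  Step 4: counter = 4
  Step 5: counter = 5
  Step 6: counter = 6
  Step 7: counter = 7
  Step 8: counter = 8
Counter reached 8 -> halt
Total steps = 8

8


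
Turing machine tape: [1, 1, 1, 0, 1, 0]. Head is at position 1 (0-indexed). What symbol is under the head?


Tape: [1, 1, 1, 0, 1, 0]
Positions: 0 1 2 3 4 5
Values:    1 1 1 0 1 0
Head at position 1
tape[1] = 1

1


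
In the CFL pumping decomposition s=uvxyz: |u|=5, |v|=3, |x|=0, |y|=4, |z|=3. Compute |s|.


|s| = |u| + |v| + |x| + |y| + |z|
= 5 + 3 + 0 + 4 + 3
= 8 + 0 + 7
= 8 + 7
= 15

15


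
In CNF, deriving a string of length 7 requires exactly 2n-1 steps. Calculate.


Chomsky Normal Form derivation:
String length n = 7
Each step either:
  - Splits a nonterminal into two (n-1 such steps)
  - Converts a nonterminal to terminal (n such steps)
Total = (n-1) + n = 2n - 1
= 2(7) - 1
= 14 - 1
= 13

13


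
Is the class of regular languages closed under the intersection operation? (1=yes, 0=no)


Regular languages are closed under:
- Union (DFA product construction)
- Intersection (DFA product construction)
- Complement (swap accept/reject states)
- Concatenation (NFA construction)
- Kleene star (NFA construction)
intersection is in this list
Therefore: closed

1


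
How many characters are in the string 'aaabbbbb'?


String: 'aaabbbbb'
Counting characters:
  'a' appears 3 time(s)
  'b' appears 5 time(s)
Total length = 3 + 5 = 8

8


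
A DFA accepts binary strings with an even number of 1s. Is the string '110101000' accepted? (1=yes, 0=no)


DFA has 2 states: q_even (start, accept=yes) and q_odd
Processing string '110101000' character by character:
  Position 0: read '1', 1-count=1 -> q_odd
  Position 1: read '1', 1-count=2 -> q_even
  Position 2: read '0', 1-count=2 -> q_even (no change)
  Position 3: read '1', 1-count=3 -> q_odd
  Position 4: read '0', 1-count=3 -> q_odd (no change)
  Position 5: read '1', 1-count=4 -> q_even
  Position 6: read '0', 1-count=4 -> q_even (no change)
  Position 7: read '0', 1-count=4 -> q_even (no change)
  Position 8: read '0', 1-count=4 -> q_even (no change)
Final state: q_even, total 1s = 4 (even); the DFA requires an even count -> accept

1


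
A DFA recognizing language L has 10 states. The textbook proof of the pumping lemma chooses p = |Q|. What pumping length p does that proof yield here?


Pumping lemma for regular languages (standard proof):
Take p = |Q|, the number of DFA states.
Any string of length >= |Q| passes through |Q|+1 states while reading its first |Q| symbols,
so by pigeonhole some state repeats, giving the loop that can be pumped.
Here |Q| = 10
Therefore the proof uses p = 10

10


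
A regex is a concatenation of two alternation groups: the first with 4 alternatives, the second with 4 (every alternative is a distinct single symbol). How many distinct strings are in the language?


First group: 4 alternatives
Second group: 4 alternatives
Concatenation: each choice from group 1 pairs with each from group 2
Total = 4 x 4 = 16

16


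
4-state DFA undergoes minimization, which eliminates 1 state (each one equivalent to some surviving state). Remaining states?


Original DFA: 4 states
Redundant states removed: 1
Minimized states = original - removed
= 4 - 1
= 3

3


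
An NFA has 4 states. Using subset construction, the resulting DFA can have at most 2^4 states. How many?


NFA has 4 states
Subset construction: each DFA state = subset of NFA states
Maximum subsets = 2^4
2^4 = 16

16


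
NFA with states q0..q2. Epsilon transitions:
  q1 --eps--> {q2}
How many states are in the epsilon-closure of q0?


Starting from q0
Initialize closure = {q0}
q0 has no outgoing epsilon transitions -> nothing to add
Final closure: {q0}
Size = 1

1


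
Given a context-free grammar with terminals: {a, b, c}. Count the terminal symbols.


Terminal symbols: a, b, c
Counting each: a (#1), b (#2), c (#3)
Total = 3

3


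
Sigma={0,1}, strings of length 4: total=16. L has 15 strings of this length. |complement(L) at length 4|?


Alphabet: {0,1}
String length: 4
Total strings of length 4 = 2^4 = 16
Strings in L = 15
Complement = total - |L|
= 16 - 15
= 1

1


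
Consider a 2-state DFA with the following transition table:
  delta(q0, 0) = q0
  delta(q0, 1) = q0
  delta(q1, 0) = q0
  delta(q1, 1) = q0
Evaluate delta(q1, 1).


Looking up transition function:
delta(q1, 1) in the table
Row: q1, Column: 1
Result: q0

q0


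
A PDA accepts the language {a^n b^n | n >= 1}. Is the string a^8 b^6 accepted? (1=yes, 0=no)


Language requires equal numbers of a's and b's
PDA pushes for each 'a', pops for each 'b'
Number of a's = 8
Number of b's = 6
8 != 6 -> Reject

0


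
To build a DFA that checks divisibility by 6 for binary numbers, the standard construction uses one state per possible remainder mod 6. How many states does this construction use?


Divisibility by 6 is tracked via the remainder mod 6: 0, 1, ..., 5
The construction assigns one state to each remainder
Number of remainders = 6

6


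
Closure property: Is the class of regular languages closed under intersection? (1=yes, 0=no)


Regular languages are closed under all standard operations:
- Union: Yes (product construction)
- Intersection: Yes (product construction)
- Complement: Yes (swap accept/reject)
- Concatenation: Yes (NFA construction)
Operation: intersection -> Closed

1


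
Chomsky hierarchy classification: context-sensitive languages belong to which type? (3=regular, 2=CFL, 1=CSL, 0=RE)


Chomsky hierarchy levels:
  Type 3: Regular (DFA/NFA/regex)
  Type 2: Context-free (PDA)
  Type 1: Context-sensitive
  Type 0: Recursively enumerable (TM)
'context-sensitive' corresponds to Type 1

1


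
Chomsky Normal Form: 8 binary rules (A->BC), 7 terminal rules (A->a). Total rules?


CNF allows two rule forms:
  A -> BC (binary): 8 rules
  A -> a (terminal): 7 rules
Total = 8 + 7 = 15

15


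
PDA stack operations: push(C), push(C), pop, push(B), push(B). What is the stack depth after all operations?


Tracing stack operations:
  push(C) -> stack = [C], depth=1
  push(C) -> stack = [C,C], depth=2
  pop -> removed C, stack = [C], depth=1
  push(B) -> stack = [C,B], depth=2
  push(B) -> stack = [C,B,B], depth=3
Final depth = 3

3


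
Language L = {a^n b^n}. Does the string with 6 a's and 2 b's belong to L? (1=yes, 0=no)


Language requires equal numbers of a's and b's
PDA pushes for each 'a', pops for each 'b'
Number of a's = 6
Number of b's = 2
6 != 2 -> Reject

0


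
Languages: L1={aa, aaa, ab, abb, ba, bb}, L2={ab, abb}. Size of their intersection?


L1 = {aa, aaa, ab, abb, ba, bb}
L2 = {ab, abb}
Checking each string in L1 against L2:
  'aa': in L2? No
  'aaa': in L2? No
  'ab': in L2? Yes
  'abb': in L2? Yes
  'ba': in L2? No
  'bb': in L2? No
Intersection = {ab, abb}
|L1 ∩ L2| = 2

2


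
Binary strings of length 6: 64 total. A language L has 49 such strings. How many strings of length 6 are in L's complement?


Alphabet: {0,1}
String length: 6
Total strings of length 6 = 2^6 = 64
Strings in L = 49
Complement = total - |L|
= 64 - 49
= 15

15


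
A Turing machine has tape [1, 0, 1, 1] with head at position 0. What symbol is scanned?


Tape: [1, 0, 1, 1]
Positions: 0 1 2 3
Values:    1 0 1 1
Head at position 0
tape[0] = 1

1


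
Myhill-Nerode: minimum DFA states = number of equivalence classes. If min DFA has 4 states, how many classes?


Myhill-Nerode theorem:
Number of equivalence classes = number of states in minimal DFA
Minimal DFA states = 4
Therefore equivalence classes = 4

4


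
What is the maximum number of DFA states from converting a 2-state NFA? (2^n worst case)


NFA has 2 states
Subset construction: each DFA state = subset of NFA states
Maximum subsets = 2^2
2^2 = 4

4


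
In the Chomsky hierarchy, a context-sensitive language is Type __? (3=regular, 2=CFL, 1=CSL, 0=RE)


Chomsky hierarchy levels:
  Type 3: Regular (DFA/NFA/regex)
  Type 2: Context-free (PDA)
  Type 1: Context-sensitive
  Type 0: Recursively enumerable (TM)
'context-sensitive' corresponds to Type 1

1


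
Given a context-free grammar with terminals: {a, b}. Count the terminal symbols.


Terminal symbols: a, b
Counting each: a (#1), b (#2)
Total = 2

2


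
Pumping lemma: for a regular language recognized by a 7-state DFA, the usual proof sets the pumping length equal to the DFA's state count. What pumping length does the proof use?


Pumping lemma for regular languages (standard proof):
Take p = |Q|, the number of DFA states.
Any string of length >= |Q| passes through |Q|+1 states while reading its first |Q| symbols,
so by pigeonhole some state repeats, giving the loop that can be pumped.
Here |Q| = 7
Therefore the proof uses p = 7

7


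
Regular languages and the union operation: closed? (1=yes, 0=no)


Regular languages are closed under all standard operations:
- Union: Yes (product construction)
- Intersection: Yes (product construction)
- Complement: Yes (swap accept/reject)
- Concatenation: Yes (NFA construction)
Operation: union -> Closed

1


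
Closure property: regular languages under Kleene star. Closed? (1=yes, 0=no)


Regular languages are closed under:
- Union (DFA product construction)
- Intersection (DFA product construction)
- Complement (swap accept/reject states)
- Concatenation (NFA construction)
- Kleene star (NFA construction)
Kleene star is in this list
Therefore: closed

1


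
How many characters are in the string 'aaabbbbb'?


String: 'aaabbbbb'
Counting characters:
  'a' appears 3 time(s)
  'b' appears 5 time(s)
Total length = 3 + 5 = 8

8


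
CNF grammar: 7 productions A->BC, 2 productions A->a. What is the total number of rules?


CNF allows two rule forms:
  A -> BC (binary): 7 rules
  A -> a (terminal): 2 rules
Total = 7 + 2 = 9

9


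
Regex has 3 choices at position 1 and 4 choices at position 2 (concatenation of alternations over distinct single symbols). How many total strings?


First group: 3 alternatives
Second group: 4 alternatives
Concatenation: each choice from group 1 pairs with each from group 2
Total = 3 x 4 = 12

12


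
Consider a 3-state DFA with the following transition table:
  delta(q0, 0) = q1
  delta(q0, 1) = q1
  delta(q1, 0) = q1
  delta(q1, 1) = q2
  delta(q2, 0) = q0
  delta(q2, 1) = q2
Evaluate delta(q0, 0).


Looking up transition function:
delta(q0, 0) in the table
Row: q0, Column: 0
Result: q1

q1


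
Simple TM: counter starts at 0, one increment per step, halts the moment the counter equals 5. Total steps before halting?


Counter starts at 0. Counting sequence:
  Step 1: counter = 1
  Step 2: counter = 2
  Step 3: counter = 3
  Step 4: counter = 4
  Step 5: counter = 5
Counter reached 5 -> halt
Total steps = 5

5


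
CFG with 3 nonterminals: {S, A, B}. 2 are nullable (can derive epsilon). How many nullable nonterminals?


Nonterminals: {S, A, B}
A nonterminal is nullable if it can derive epsilon
Counting nullable nonterminals: 2
Total nullable = 2

2


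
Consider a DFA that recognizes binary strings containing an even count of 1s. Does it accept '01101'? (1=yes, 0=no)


DFA has 2 states: q_even (start, accept=yes) and q_odd
Processing string '01101' character by character:
  Position 0: read '0', 1-count=0 -> q_even (no change)
  Position 1: read '1', 1-count=1 -> q_odd
  Position 2: read '1', 1-count=2 -> q_even
  Position 3: read '0', 1-count=2 -> q_even (no change)
  Position 4: read '1', 1-count=3 -> q_odd
Final state: q_odd, total 1s = 3 (odd); the DFA requires an even count -> reject

0


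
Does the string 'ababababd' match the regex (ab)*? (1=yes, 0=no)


Pattern: (ab)*
String: 'ababababd'
Pattern requires: zero or more repetitions of 'ab'
Length 9 is odd -> cannot be (ab)* -> no match
Result: 0

0


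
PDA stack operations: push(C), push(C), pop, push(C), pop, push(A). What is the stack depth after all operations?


Tracing stack operations:
  push(C) -> stack = [C], depth=1
  push(C) -> stack = [C,C], depth=2
  pop -> removed C, stack = [C], depth=1
  push(C) -> stack = [C,C], depth=2
  pop -> removed C, stack = [C], depth=1
  push(A) -> stack = [C,A], depth=2
Final depth = 2

2


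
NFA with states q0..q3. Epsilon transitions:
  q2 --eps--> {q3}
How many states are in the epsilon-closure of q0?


Starting from q0
Initialize closure = {q0}
q0 has no outgoing epsilon transitions -> nothing to add
Final closure: {q0}
Size = 1

1


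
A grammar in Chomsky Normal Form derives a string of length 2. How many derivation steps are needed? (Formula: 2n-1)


Chomsky Normal Form derivation:
String length n = 2
Each step either:
  - Splits a nonterminal into two (n-1 such steps)
  - Converts a nonterminal to terminal (n such steps)
Total = (n-1) + n = 2n - 1
= 2(2) - 1
= 4 - 1
= 3

3


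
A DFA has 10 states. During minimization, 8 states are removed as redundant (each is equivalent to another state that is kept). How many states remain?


Original DFA: 10 states
Redundant states removed: 8
Minimized states = original - removed
= 10 - 8
= 2

2


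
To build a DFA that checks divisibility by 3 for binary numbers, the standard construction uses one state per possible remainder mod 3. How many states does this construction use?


Divisibility by 3 is tracked via the remainder mod 3: 0, 1, ..., 2
The construction assigns one state to each remainder
Number of remainders = 3

3


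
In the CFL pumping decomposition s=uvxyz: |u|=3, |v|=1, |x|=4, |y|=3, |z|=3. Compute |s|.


|s| = |u| + |v| + |x| + |y| + |z|
= 3 + 1 + 4 + 3 + 3
= 4 + 4 + 6
= 8 + 6
= 14

14


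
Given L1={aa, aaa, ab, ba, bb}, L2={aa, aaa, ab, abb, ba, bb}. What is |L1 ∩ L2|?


L1 = {aa, aaa, ab, ba, bb}
L2 = {aa, aaa, ab, abb, ba, bb}
Checking each string in L1 against L2:
  'aa': in L2? Yes
  'aaa': in L2? Yes
  'ab': in L2? Yes
  'ba': in L2? Yes
  'bb': in L2? Yes
Intersection = {aa, aaa, ab, ba, bb}
|L1 ∩ L2| = 5

5


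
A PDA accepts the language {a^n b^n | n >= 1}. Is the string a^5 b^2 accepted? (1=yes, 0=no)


Language requires equal numbers of a's and b's
PDA pushes for each 'a', pops for each 'b'
Number of a's = 5
Number of b's = 2
5 != 2 -> Reject

0


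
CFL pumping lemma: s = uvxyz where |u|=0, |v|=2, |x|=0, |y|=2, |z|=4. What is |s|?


|s| = |u| + |v| + |x| + |y| + |z|
= 0 + 2 + 0 + 2 + 4
= 2 + 0 + 6
= 2 + 6
= 8

8


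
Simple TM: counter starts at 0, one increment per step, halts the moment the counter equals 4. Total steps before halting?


Counter starts at 0. Counting sequence:
  Step 1: counter = 1
  Step 2: counter = 2
  Step 3: counter = 3
  Step 4: counter = 4
Counter reached 4 -> halt
Total steps = 4

4


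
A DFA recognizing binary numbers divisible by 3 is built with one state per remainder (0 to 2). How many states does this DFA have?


Divisibility by 3 is tracked via the remainder mod 3: 0, 1, ..., 2
The construction assigns one state to each remainder
Number of remainders = 3

3


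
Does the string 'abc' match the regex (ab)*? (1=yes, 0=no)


Pattern: (ab)*
String: 'abc'
Pattern requires: zero or more repetitions of 'ab'
Length 3 is odd -> cannot be (ab)* -> no match
Result: 0

0


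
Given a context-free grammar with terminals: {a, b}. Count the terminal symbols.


Terminal symbols: a, b
Counting each: a (#1), b (#2)
Total = 2

2


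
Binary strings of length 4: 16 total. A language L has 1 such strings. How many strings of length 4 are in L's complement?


Alphabet: {0,1}
String length: 4
Total strings of length 4 = 2^4 = 16
Strings in L = 1
Complement = total - |L|
= 16 - 1
= 15

15


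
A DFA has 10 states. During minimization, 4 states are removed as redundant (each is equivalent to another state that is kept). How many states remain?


Original DFA: 10 states
Redundant states removed: 4
Minimized states = original - removed
= 10 - 4
= 6

6


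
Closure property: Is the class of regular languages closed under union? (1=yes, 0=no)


Regular languages are closed under all standard operations:
- Union: Yes (product construction)
- Intersection: Yes (product construction)
- Complement: Yes (swap accept/reject)
- Concatenation: Yes (NFA construction)
Operation: union -> Closed

1


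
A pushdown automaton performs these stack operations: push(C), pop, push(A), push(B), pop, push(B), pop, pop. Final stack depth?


Tracing stack operations:
  push(C) -> stack = [C], depth=1
  pop -> removed C, stack = [], depth=0
  push(A) -> stack = [A], depth=1
  push(B) -> stack = [A,B], depth=2
  pop -> removed B, stack = [A], depth=1
  push(B) -> stack = [A,B], depth=2
  pop -> removed B, stack = [A], depth=1
  pop -> removed A, stack = [], depth=0
Final depth = 0

0


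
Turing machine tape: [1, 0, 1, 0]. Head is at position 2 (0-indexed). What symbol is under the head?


Tape: [1, 0, 1, 0]
Positions: 0 1 2 3
Values:    1 0 1 0
Head at position 2
tape[2] = 1

1


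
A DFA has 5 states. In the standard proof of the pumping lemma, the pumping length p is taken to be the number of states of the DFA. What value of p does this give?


Pumping lemma for regular languages (standard proof):
Take p = |Q|, the number of DFA states.
Any string of length >= |Q| passes through |Q|+1 states while reading its first |Q| symbols,
so by pigeonhole some state repeats, giving the loop that can be pumped.
Here |Q| = 5
Therefore the proof uses p = 5

5


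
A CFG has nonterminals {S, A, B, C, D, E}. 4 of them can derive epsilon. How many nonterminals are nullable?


Nonterminals: {S, A, B, C, D, E}
A nonterminal is nullable if it can derive epsilon
Counting nullable nonterminals: 4
Total nullable = 4

4


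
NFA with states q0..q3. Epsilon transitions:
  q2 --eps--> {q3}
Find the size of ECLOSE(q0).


Starting from q0
Initialize closure = {q0}
q0 has no outgoing epsilon transitions -> nothing to add
Final closure: {q0}
Size = 1

1


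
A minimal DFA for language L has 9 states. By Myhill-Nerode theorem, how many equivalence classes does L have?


Myhill-Nerode theorem:
Number of equivalence classes = number of states in minimal DFA
Minimal DFA states = 9
Therefore equivalence classes = 9

9


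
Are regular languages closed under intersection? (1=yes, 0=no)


Regular languages are closed under:
- Union (DFA product construction)
- Intersection (DFA product construction)
- Complement (swap accept/reject states)
- Concatenation (NFA construction)
- Kleene star (NFA construction)
intersection is in this list
Therefore: closed

1


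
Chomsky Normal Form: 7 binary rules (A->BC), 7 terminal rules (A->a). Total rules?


CNF allows two rule forms:
  A -> BC (binary): 7 rules
  A -> a (terminal): 7 rules
Total = 7 + 7 = 14

14


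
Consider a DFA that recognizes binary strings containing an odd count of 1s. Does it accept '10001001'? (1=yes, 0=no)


DFA has 2 states: q_even (start, accept=no) and q_odd
Processing string '10001001' character by character:
  Position 0: read '1', 1-count=1 -> q_odd
  Position 1: read '0', 1-count=1 -> q_odd (no change)
  Position 2: read '0', 1-count=1 -> q_odd (no change)
  Position 3: read '0', 1-count=1 -> q_odd (no change)
  Position 4: read '1', 1-count=2 -> q_even
  Position 5: read '0', 1-count=2 -> q_even (no change)
  Position 6: read '0', 1-count=2 -> q_even (no change)
  Position 7: read '1', 1-count=3 -> q_odd
Final state: q_odd, total 1s = 3 (odd); the DFA requires an odd count -> accept

1


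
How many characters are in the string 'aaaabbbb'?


String: 'aaaabbbb'
Counting characters:
  'a' appears 4 time(s)
  'b' appears 4 time(s)
Total length = 4 + 4 = 8

8
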